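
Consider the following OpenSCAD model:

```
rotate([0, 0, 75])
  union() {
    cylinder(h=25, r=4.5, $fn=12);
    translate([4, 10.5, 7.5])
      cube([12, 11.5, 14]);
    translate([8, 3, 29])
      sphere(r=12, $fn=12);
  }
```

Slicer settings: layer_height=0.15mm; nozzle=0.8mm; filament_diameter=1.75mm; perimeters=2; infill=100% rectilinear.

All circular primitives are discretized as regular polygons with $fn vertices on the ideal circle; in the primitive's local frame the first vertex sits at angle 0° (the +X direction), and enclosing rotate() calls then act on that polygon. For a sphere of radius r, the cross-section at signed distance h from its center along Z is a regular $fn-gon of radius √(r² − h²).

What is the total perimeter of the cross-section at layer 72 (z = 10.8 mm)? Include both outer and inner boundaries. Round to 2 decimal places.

At z = 10.8 mm: the cylinder: section is a regular 12-gon, circumradius r=4.5 (perimeter = 2·12·4.500·sin(180°/12) = 27.95 mm); the 12×11.5 cube at (4, 10.5) contributes its full rectangle (perimeter 47.00 mm); the sphere at (8, 3) is not intersected at this z (|z−center|=18.200 > r=12); Merging all regions: the 2 present regions are separate (no shared area or edge), so areas and boundary lengths simply add and each stays a separate island — boundary = 74.95 mm; (rotated 75° about Z; rotation is an isometry so areas/perimeters/island counts are preserved). Overall, the cross-section has 2 separate islands. Total boundary length (outer) = 74.95 mm.

74.95 mm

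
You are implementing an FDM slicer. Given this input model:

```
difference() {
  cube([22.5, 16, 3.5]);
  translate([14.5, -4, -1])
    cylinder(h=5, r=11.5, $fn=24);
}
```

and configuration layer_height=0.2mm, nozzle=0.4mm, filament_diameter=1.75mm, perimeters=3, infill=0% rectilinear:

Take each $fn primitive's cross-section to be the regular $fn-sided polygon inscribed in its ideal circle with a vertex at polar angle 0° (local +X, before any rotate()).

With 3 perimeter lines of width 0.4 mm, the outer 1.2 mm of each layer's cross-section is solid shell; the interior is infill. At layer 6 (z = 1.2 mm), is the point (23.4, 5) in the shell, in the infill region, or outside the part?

At z = 1.2 mm: the cube (footprint 22.5×16) is included at this height; the r=11.5 cylinder at (14.5, -4) gives a regular 24-gon of circumradius 11.5 (constant along its height); After the difference (first − rest): starting from the 22.5×16 cube, the r=11.5 cylinder at (14.5, -4) partially overlaps it — only the 109.22 mm² overlap (of its 410.75 mm²) is removed, clipping the outline — 1 connected region. Overall, the cross-section is a single solid region. The nearest boundary edge runs (22.50, 16.00)→(22.50, 4.23); distance from the point to it = 0.90 mm. The point is not inside any of the regions above, so it lies outside the cross-section (0.90 mm from the nearest boundary).

outside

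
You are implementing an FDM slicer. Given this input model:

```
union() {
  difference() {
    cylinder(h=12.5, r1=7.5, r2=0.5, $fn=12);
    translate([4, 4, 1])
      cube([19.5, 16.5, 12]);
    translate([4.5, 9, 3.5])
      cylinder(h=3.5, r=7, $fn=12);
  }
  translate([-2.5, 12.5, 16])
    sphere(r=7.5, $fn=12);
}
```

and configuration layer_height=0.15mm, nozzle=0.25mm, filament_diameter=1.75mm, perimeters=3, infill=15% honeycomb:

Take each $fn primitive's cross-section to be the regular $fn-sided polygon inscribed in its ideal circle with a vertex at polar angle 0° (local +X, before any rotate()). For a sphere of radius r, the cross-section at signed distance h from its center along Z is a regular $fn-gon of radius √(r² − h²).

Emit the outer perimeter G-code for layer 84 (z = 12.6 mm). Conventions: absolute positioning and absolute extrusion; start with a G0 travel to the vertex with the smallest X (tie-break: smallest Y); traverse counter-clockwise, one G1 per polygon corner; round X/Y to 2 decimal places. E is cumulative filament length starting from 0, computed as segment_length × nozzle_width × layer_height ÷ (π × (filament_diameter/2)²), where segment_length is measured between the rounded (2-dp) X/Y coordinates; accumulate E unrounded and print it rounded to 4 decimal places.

At z = 12.6 mm: the cone does not reach this height (z outside [0, 12.5]); the cube at (4, 4) (footprint 19.5×16.5) is included at this height; the cylinder at (4.5, 9) does not reach this height (z outside [3.5, 7]); Subtracting the remaining from the first: the first operand is absent here, so nothing remains; the r=7.5 sphere at (-2.5, 12.5) contributes a regular 12-gon of circumradius √(7.5²−3.4²) = 6.685; Combining (union): only the r=7.5 sphere at (-2.5, 12.5) is present, so the union is just that shape — 1 connected region. The outline is a single polygon with 12 vertices. Extrusion per mm of travel: 0.25 × 0.15 / (π × 0.875²) = 0.015591. Accumulating E over each segment gives final E = 0.6475.

G0 X-9.19 Y12.50 Z12.60
G1 X-8.29 Y9.16 E0.0539
G1 X-5.84 Y6.71 E0.1079
G1 X-2.50 Y5.81 E0.1619
G1 X0.84 Y6.71 E0.2158
G1 X3.29 Y9.16 E0.2698
G1 X4.19 Y12.50 E0.3238
G1 X3.29 Y15.84 E0.3777
G1 X0.84 Y18.29 E0.4317
G1 X-2.50 Y19.19 E0.4856
G1 X-5.84 Y18.29 E0.5396
G1 X-8.29 Y15.84 E0.5936
G1 X-9.19 Y12.50 E0.6475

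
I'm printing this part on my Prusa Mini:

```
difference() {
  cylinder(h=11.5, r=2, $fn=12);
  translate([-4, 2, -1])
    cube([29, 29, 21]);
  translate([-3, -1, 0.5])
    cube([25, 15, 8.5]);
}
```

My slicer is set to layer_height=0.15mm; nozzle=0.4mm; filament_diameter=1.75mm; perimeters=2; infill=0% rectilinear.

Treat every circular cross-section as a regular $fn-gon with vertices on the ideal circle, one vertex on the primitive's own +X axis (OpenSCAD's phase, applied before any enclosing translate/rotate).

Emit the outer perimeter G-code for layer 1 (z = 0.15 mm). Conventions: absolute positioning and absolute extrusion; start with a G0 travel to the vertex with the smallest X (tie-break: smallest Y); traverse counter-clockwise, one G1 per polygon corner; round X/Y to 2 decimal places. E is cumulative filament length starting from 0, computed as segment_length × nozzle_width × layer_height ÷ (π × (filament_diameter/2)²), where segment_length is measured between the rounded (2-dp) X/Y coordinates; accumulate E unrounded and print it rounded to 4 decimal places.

At z = 0.15 mm: the r=2 cylinder contributes a regular 12-gon of circumradius 2; the 29×29 cube at (-4, 2) contributes its full rectangle; the cube at (-3, -1) is absent (z outside [0.5, 9]); Taking the first minus the rest: starting from the r=2 cylinder, the 29×29 cube at (-4, 2) misses the remaining region (no effect) — 1 connected region. The outline is a single polygon with 12 vertices. Extrusion per mm of travel: 0.4 × 0.15 / (π × 0.875²) = 0.024945. Accumulating E over each segment gives final E = 0.3097.

G0 X-2.00 Y0.00 Z0.15
G1 X-1.73 Y-1.00 E0.0258
G1 X-1.00 Y-1.73 E0.0516
G1 X0.00 Y-2.00 E0.0774
G1 X1.00 Y-1.73 E0.1033
G1 X1.73 Y-1.00 E0.1290
G1 X2.00 Y0.00 E0.1549
G1 X1.73 Y1.00 E0.1807
G1 X1.00 Y1.73 E0.2064
G1 X0.00 Y2.00 E0.2323
G1 X-1.00 Y1.73 E0.2581
G1 X-1.73 Y1.00 E0.2839
G1 X-2.00 Y0.00 E0.3097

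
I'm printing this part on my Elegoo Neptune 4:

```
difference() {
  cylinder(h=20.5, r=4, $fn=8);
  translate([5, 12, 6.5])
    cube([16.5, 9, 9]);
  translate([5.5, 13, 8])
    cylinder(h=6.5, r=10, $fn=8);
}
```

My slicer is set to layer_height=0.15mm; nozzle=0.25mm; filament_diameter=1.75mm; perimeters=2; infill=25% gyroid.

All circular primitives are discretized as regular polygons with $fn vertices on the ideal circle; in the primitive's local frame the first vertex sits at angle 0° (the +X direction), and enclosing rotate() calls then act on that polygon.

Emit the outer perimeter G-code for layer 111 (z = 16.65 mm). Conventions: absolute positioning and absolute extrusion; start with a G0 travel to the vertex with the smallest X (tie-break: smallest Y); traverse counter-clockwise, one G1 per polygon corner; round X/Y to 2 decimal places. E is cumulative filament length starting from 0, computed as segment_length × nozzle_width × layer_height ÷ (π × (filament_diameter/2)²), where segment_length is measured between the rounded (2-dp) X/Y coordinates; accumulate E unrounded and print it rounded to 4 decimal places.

At z = 16.65 mm: the cylinder: section is a regular 8-gon, circumradius r=4; the cube at (5, 12) is absent (z outside [6.5, 15.5]); the cylinder at (5.5, 13) is not intersected at this z (z outside [8, 14.5]); Taking the first minus the rest: none of the subtracted shapes is present at this height, so the r=4 cylinder is unchanged — 1 connected region. The outline is a single polygon with 8 vertices. Extrusion per mm of travel: 0.25 × 0.15 / (π × 0.875²) = 0.015591. Accumulating E over each segment gives final E = 0.3819.

G0 X-4.00 Y0.00 Z16.65
G1 X-2.83 Y-2.83 E0.0477
G1 X0.00 Y-4.00 E0.0955
G1 X2.83 Y-2.83 E0.1432
G1 X4.00 Y0.00 E0.1910
G1 X2.83 Y2.83 E0.2387
G1 X0.00 Y4.00 E0.2865
G1 X-2.83 Y2.83 E0.3342
G1 X-4.00 Y0.00 E0.3819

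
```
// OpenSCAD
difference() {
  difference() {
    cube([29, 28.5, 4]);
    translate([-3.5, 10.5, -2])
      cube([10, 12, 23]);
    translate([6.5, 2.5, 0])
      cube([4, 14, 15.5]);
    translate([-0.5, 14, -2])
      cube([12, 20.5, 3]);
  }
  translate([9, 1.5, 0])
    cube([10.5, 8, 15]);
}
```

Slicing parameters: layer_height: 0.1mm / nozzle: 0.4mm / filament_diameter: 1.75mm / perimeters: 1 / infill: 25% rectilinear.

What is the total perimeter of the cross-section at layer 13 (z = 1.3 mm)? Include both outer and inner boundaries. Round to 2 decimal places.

At z = 1.3 mm: the cube (footprint 29×28.5) is included at this height (perimeter 115.00 mm); the cube at (-3.5, 10.5) is present — its section is the full 10×12 rectangle (perimeter 44.00 mm); the cube at (6.5, 2.5) (footprint 4×14) is included at this height (perimeter 36.00 mm); the cube at (-0.5, 14) is absent (z outside [-2, 1]); Subtracting the remaining from the first: starting from the 29×28.5 cube, the 10×12 cube at (-3.5, 10.5) partially overlaps it — only the 78.00 mm² overlap (of its 120.00 mm²) is removed, clipping the outline; the 4×14 cube at (6.5, 2.5) lies inside it touching the edge (removes its full 56.00 mm²) — boundary = 152.00 mm; the cube at (9, 1.5) (footprint 10.5×8) is included at this height (perimeter 37.00 mm); After the difference (first − rest): starting from the result so far, the 10.5×8 cube at (9, 1.5) partially overlaps it — only the 73.50 mm² overlap (of its 84.00 mm²) is removed, clipping the outline — boundary = 172.00 mm. Overall, the cross-section is a single solid region. Total boundary length (outer) = 172.00 mm.

172.00 mm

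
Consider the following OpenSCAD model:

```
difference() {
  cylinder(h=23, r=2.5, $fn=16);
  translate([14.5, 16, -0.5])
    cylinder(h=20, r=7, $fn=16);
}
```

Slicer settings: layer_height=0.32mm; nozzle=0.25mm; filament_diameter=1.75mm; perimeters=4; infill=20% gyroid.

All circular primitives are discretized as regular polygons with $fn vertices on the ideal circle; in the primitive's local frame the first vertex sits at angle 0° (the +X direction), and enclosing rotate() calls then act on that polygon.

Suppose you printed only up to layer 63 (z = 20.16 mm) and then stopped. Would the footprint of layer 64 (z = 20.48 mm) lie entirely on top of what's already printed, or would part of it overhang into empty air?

Compare the two slices. At z = 20.16: the r=2.5 cylinder contributes a regular 16-gon of circumradius 2.5 (area = (16/2)·2.500²·sin(360°/16) = 19.13 mm²); the cylinder at (14.5, 16) is absent (z outside [-0.5, 19.5]); Subtracting the remaining from the first: none of the subtracted shapes is present at this height, so the r=2.5 cylinder is unchanged — area = 19.13 mm². At z = 20.48: the r=2.5 cylinder contributes a regular 16-gon of circumradius 2.5 (area = (16/2)·2.500²·sin(360°/16) = 19.13 mm²); the cylinder at (14.5, 16) does not reach this height (z outside [-0.5, 19.5]); Taking the first minus the rest: none of the subtracted shapes is present at this height, so the r=2.5 cylinder is unchanged — area = 19.13 mm². Checking containment: the cross-section at z = 20.48 is a subset of the cross-section at z = 20.16.

entirely on top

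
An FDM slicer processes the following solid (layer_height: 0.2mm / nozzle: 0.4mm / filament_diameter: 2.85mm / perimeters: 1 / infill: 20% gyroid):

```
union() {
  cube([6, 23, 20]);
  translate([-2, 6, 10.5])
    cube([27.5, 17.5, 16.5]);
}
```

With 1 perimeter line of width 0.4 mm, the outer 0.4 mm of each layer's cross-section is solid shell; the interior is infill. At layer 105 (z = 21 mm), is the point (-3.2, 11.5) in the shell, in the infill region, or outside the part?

outside

At z = 21 mm: the cube is absent (z outside [0, 20]); the cube at (-2, 6) is present — its section is the full 27.5×17.5 rectangle; Merging all regions: only the 27.5×17.5 cube at (-2, 6) is present, so the union is just that shape — 1 connected region. Overall, the cross-section is a single solid region. The nearest boundary edge runs (-2.00, 23.50)→(-2.00, 6.00); distance from the point to it = 1.20 mm. The point is not inside any of the regions above, so it lies outside the cross-section (1.20 mm from the nearest boundary).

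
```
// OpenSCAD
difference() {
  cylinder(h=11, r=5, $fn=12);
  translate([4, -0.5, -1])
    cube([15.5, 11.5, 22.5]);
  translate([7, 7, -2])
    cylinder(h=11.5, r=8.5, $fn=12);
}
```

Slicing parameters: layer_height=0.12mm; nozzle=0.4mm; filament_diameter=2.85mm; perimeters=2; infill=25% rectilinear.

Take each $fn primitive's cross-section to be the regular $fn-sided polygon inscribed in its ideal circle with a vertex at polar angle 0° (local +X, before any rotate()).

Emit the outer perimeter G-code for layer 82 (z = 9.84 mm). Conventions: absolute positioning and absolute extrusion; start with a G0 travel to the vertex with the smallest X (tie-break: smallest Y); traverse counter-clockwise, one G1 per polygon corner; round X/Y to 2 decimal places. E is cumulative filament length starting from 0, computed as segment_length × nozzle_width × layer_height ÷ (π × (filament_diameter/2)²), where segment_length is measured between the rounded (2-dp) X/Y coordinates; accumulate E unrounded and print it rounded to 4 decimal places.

At z = 9.84 mm: the cylinder: section is a regular 12-gon, circumradius r=5; the cube at (4, -0.5) (footprint 15.5×11.5) is included at this height; the cylinder at (7, 7) is not intersected at this z (z outside [-2, 9.5]); After the difference (first − rest): starting from the r=5 cylinder, the 15.5×11.5 cube at (4, -0.5) partially overlaps it — only the 2.18 mm² overlap (of its 178.25 mm²) is removed, clipping the outline — 1 connected region. The outline is a single polygon with 13 vertices. Extrusion per mm of travel: 0.4 × 0.12 / (π × 1.425²) = 0.007524. Accumulating E over each segment gives final E = 0.2384.

G0 X-5.00 Y0.00 Z9.84
G1 X-4.33 Y-2.50 E0.0195
G1 X-2.50 Y-4.33 E0.0389
G1 X0.00 Y-5.00 E0.0584
G1 X2.50 Y-4.33 E0.0779
G1 X4.33 Y-2.50 E0.0974
G1 X4.87 Y-0.50 E0.1130
G1 X4.00 Y-0.50 E0.1195
G1 X4.00 Y2.83 E0.1446
G1 X2.50 Y4.33 E0.1605
G1 X0.00 Y5.00 E0.1800
G1 X-2.50 Y4.33 E0.1995
G1 X-4.33 Y2.50 E0.2189
G1 X-5.00 Y0.00 E0.2384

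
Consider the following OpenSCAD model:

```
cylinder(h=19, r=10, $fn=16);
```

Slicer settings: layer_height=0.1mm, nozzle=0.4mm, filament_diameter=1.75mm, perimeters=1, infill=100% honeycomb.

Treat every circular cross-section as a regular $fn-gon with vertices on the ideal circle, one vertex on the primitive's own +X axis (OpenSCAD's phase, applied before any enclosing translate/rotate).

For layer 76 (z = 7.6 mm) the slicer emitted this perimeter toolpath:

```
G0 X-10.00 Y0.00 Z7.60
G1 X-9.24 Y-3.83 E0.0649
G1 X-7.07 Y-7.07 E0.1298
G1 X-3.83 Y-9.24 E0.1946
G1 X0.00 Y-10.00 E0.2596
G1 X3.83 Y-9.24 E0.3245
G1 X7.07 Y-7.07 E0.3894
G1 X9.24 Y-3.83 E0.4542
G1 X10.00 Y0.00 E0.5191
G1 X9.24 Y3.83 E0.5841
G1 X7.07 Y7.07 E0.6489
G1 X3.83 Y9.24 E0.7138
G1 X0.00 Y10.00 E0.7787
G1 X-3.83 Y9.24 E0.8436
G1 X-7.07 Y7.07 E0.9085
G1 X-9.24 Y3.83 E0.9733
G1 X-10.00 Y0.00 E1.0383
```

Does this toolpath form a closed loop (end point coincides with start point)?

Start point (G0): (-10.00, 0.00). End point (last G1): the path returns to the start — closed.

yes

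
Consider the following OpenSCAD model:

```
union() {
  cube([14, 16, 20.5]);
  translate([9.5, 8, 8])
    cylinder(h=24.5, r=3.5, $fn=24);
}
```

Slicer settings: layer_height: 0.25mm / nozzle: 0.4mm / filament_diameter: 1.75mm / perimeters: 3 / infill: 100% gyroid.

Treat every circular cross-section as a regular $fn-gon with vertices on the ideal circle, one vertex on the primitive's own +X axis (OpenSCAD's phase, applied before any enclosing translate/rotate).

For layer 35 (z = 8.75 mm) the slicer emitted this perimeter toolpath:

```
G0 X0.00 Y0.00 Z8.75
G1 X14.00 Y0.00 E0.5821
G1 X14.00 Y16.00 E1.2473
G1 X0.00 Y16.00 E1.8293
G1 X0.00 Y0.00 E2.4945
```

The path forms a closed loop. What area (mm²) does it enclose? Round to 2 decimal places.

Apply the shoelace formula to the sequence of (X, Y) vertices; enclosed area = 224.00 mm².

224.00 mm²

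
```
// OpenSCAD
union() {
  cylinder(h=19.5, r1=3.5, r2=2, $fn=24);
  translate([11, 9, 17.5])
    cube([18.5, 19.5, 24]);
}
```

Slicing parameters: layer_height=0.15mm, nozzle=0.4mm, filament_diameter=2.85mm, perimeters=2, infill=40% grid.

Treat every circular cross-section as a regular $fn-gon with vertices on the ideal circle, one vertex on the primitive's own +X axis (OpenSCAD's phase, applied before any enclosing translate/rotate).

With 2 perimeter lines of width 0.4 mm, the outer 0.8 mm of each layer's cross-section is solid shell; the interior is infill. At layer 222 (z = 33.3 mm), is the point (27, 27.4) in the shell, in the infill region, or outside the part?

At z = 33.3 mm: the cone is absent (z outside [0, 19.5]); the cube at (11, 9) is present — its section is the full 18.5×19.5 rectangle; Combining (union): only the 18.5×19.5 cube at (11, 9) is present, so the union is just that shape — 1 connected region. Overall, the cross-section is a single solid region. The nearest boundary edge runs (29.50, 28.50)→(11.00, 28.50); distance from the point to it = 1.10 mm. The point is inside the cross-section and 1.10 mm from the nearest boundary — more than the 0.8 mm shell width (2 × 0.4), so it's in the infill interior.

infill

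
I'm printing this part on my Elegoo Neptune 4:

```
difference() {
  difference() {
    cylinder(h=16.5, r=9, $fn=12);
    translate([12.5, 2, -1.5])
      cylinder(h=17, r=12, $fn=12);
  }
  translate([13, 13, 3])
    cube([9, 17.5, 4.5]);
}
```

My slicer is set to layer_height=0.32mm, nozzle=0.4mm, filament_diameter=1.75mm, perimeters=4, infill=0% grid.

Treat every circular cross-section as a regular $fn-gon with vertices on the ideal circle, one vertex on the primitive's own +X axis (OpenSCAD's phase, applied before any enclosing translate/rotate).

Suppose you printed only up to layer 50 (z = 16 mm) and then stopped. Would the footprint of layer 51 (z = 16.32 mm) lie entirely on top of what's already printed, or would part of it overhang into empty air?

entirely on top

Compare the two slices. At z = 16: the r=9 cylinder gives a regular 12-gon of circumradius 9 (constant along its height) (area = (12/2)·9.000²·sin(360°/12) = 243.00 mm²); the cylinder at (12.5, 2) is not intersected at this z (z outside [-1.5, 15.5]); Taking the first minus the rest: none of the subtracted shapes is present at this height, so the r=9 cylinder is unchanged — area = 243.00 mm²; the cube at (13, 13) does not reach this height (z outside [3, 7.5]); Taking the first minus the rest: none of the subtracted shapes is present at this height, so that combined region is unchanged — area = 243.00 mm². At z = 16.32: the r=9 cylinder contributes a regular 12-gon of circumradius 9 (area = (12/2)·9.000²·sin(360°/12) = 243.00 mm²); the cylinder at (12.5, 2) is absent (z outside [-1.5, 15.5]); Taking the first minus the rest: none of the subtracted shapes is present at this height, so the r=9 cylinder is unchanged — area = 243.00 mm²; the cube at (13, 13) is not intersected at this z (z outside [3, 7.5]); Taking the first minus the rest: none of the subtracted shapes is present at this height, so the result so far is unchanged — area = 243.00 mm². Checking containment: the cross-section at z = 16.32 is a subset of the cross-section at z = 16.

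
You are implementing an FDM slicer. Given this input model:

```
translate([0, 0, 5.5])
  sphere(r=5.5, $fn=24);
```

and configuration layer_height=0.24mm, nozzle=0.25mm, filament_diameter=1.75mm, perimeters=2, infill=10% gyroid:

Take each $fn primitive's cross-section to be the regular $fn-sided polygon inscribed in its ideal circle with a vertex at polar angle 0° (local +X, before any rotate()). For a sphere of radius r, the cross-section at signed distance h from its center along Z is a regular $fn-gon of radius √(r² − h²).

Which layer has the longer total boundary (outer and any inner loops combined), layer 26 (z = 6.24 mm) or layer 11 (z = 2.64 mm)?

Layer 26 (z = 6.24): the r=5.5 sphere slices to a regular 24-gon of circumradius 5.450 (√(r²−h²) with h=0.74 from center) (perimeter = 2·24·5.450·sin(180°/24) = 34.15 mm). So its perimeter = 34.15 mm. Layer 11 (z = 2.64): the sphere: section is a regular 24-gon, circumradius = √(r²−h²) = √(5.5²−2.86²) = 4.698 (perimeter = 2·24·4.698·sin(180°/24) = 29.43 mm). So its perimeter = 29.43 mm. Layer 26 is larger (34.15 vs 29.43 mm).

layer 26 (z = 6.24 mm)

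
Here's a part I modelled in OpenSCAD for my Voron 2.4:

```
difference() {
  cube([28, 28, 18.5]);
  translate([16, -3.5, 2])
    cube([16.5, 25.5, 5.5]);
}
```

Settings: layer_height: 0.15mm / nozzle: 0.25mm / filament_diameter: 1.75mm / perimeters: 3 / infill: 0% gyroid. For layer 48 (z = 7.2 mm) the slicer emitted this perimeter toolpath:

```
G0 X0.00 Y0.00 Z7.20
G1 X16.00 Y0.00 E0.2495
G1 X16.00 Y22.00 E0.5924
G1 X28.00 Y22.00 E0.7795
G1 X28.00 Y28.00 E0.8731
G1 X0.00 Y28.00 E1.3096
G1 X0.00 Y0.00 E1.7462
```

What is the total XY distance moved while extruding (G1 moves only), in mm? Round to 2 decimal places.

112.00 mm

Sum the Euclidean lengths of each G1 segment: total = 112.00 mm.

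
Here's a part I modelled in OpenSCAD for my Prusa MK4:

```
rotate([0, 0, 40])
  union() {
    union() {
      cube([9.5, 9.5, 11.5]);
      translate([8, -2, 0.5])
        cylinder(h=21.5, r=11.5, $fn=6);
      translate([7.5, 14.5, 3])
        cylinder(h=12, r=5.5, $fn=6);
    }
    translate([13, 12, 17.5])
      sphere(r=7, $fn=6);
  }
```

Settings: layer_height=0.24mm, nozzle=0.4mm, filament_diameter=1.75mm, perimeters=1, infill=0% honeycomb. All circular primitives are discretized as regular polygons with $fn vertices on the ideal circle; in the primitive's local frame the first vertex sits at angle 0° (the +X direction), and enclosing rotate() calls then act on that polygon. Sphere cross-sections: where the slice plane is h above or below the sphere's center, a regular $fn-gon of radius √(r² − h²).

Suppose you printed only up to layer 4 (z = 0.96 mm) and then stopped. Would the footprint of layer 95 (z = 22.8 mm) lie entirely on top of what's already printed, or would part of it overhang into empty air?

part overhangs

Compare the two slices. At z = 0.96: the cube is present — its section is the full 9.5×9.5 rectangle (area 90.25 mm²); the r=11.5 cylinder at (8, -2) gives a regular 6-gon of circumradius 11.5 (constant along its height) (area = (6/2)·11.500²·sin(360°/6) = 343.60 mm²); the cylinder at (7.5, 14.5) is absent (z outside [3, 15]); Taking the union: the regions partially overlap — summed areas 433.85 mm² minus the doubly-counted overlap 71.23 mm² gives 362.62 mm² — area = 362.62 mm²; the sphere at (13, 12) is not intersected at this z (|z−center|=16.540 > r=7); Merging all regions: only that combined region is present, so the union is just that shape — area = 362.62 mm²; (whole slice rotated 40° about Z — lengths, areas and connectivity unchanged). At z = 22.8: the cube does not reach this height (z outside [0, 11.5]); the cylinder at (8, -2) is absent (z outside [0.5, 22]); the cylinder at (7.5, 14.5) is absent (z outside [3, 15]); Merging all regions: nothing is present at this height; the r=7 sphere at (13, 12) contributes a regular 6-gon of circumradius √(7²−5.3²) = 4.573 (area = (6/2)·4.573²·sin(360°/6) = 54.33 mm²); Combining (union): only the r=7 sphere at (13, 12) is present, so the union is just that shape — area = 54.33 mm²; (rotated 40° about Z; rotation is an isometry so areas/perimeters/island counts are preserved). Checking containment: at z = 22.8 the cross-section extends beyond the z = 0.96 cross-section by about 54.33 mm².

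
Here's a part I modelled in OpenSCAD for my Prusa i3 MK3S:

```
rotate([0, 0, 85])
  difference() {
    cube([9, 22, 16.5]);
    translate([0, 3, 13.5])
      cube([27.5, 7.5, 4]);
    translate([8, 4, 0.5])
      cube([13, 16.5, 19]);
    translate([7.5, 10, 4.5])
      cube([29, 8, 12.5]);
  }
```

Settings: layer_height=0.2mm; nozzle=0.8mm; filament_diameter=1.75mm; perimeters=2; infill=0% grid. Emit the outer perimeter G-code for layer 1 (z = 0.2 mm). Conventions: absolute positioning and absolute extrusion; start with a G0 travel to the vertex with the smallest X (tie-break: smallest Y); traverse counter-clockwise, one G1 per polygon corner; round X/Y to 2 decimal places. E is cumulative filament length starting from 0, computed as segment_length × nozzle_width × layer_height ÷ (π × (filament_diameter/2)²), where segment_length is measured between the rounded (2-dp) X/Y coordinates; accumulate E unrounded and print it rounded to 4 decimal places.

At z = 0.2 mm: the cube is present — its section is the full 9×22 rectangle; the cube at (0, 3) does not reach this height (z outside [13.5, 17.5]); the cube at (8, 4) is not intersected at this z (z outside [0.5, 19.5]); the cube at (7.5, 10) is not intersected at this z (z outside [4.5, 17]); Taking the first minus the rest: none of the subtracted shapes is present at this height, so the 9×22 cube is unchanged — 1 connected region; (rotated 85° about Z; rotation is an isometry so areas/perimeters/island counts are preserved). The outline is a single polygon with 4 vertices. Extrusion per mm of travel: 0.8 × 0.2 / (π × 0.875²) = 0.066520. Accumulating E over each segment gives final E = 4.1240.

G0 X-21.92 Y1.92 Z0.20
G1 X0.00 Y0.00 E1.4637
G1 X0.78 Y8.97 E2.0626
G1 X-21.13 Y10.88 E3.5256
G1 X-21.92 Y1.92 E4.1240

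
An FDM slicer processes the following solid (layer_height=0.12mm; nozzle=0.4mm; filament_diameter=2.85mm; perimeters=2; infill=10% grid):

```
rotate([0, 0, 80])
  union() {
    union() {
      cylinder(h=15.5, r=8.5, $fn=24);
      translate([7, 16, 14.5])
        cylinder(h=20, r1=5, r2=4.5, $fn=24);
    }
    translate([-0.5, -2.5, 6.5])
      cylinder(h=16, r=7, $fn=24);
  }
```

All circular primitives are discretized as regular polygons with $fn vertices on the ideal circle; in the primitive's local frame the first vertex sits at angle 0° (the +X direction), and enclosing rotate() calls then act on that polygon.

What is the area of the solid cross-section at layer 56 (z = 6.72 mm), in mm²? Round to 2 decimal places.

At z = 6.72 mm: the r=8.5 cylinder contributes a regular 24-gon of circumradius 8.5 (area = (24/2)·8.500²·sin(360°/24) = 224.40 mm²); the cone at (7, 16) is not intersected at this z (z outside [14.5, 34.5]); Taking the union: only the r=8.5 cylinder is present, so the union is just that shape — area = 224.40 mm²; the r=7 cylinder at (-0.5, -2.5) gives a regular 24-gon of circumradius 7 (constant along its height) (area = (24/2)·7.000²·sin(360°/24) = 152.19 mm²); Taking the union: the regions partially overlap — summed areas 376.58 mm² minus the doubly-counted overlap 142.16 mm² gives 234.43 mm² — area = 234.43 mm²; (whole slice rotated 80° about Z — lengths, areas and connectivity unchanged). Overall, the cross-section is a single solid region. Net area = 234.43 mm².

234.43 mm²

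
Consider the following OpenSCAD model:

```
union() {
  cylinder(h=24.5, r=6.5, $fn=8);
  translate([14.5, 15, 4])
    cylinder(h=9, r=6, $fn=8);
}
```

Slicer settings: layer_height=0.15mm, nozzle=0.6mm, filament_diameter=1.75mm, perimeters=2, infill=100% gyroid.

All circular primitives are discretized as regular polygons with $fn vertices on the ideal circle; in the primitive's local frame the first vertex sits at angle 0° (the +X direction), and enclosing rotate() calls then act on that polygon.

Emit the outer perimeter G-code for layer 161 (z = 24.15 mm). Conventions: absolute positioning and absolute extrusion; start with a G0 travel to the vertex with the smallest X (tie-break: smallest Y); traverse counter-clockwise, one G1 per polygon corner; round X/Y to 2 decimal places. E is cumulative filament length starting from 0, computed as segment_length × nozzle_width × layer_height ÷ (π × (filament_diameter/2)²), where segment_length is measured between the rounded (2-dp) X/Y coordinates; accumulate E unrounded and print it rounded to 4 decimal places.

G0 X-6.50 Y0.00 Z24.15
G1 X-4.60 Y-4.60 E0.1862
G1 X0.00 Y-6.50 E0.3725
G1 X4.60 Y-4.60 E0.5587
G1 X6.50 Y0.00 E0.7449
G1 X4.60 Y4.60 E0.9311
G1 X0.00 Y6.50 E1.1174
G1 X-4.60 Y4.60 E1.3036
G1 X-6.50 Y0.00 E1.4898

At z = 24.15 mm: the r=6.5 cylinder contributes a regular 8-gon of circumradius 6.5; the cylinder at (14.5, 15) is absent (z outside [4, 13]); Merging all regions: only the r=6.5 cylinder is present, so the union is just that shape — 1 connected region. The outline is a single polygon with 8 vertices. Extrusion per mm of travel: 0.6 × 0.15 / (π × 0.875²) = 0.037418. Accumulating E over each segment gives final E = 1.4898.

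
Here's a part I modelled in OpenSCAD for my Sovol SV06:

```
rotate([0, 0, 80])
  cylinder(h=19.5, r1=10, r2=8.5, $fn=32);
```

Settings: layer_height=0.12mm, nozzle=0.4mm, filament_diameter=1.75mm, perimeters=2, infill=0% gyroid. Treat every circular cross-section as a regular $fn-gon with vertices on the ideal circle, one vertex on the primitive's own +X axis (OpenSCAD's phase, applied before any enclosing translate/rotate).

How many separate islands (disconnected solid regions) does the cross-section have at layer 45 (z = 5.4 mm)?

At z = 5.4 mm: the cone: at t=0.277 of its height the radius interpolates to r₁+(r₂−r₁)t = 9.585, giving a regular 32-gon of that circumradius; (whole slice rotated 80° about Z — lengths, areas and connectivity unchanged). Overall, the cross-section is a single solid region. Island count = 1.

1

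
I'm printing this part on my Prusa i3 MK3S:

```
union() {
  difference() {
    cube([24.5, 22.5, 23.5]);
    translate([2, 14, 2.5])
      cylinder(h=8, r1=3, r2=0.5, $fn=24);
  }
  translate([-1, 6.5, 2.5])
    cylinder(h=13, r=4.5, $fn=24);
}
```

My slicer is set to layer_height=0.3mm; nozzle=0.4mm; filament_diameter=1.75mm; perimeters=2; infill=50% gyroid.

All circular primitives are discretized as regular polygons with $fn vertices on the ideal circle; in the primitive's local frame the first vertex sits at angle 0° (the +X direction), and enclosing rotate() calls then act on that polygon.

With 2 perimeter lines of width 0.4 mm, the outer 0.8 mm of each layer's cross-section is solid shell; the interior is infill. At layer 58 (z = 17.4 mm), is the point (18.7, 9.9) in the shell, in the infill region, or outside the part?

At z = 17.4 mm: the cube is present — its section is the full 24.5×22.5 rectangle; the cone at (2, 14) is not intersected at this z (z outside [2.5, 10.5]); Subtracting the remaining from the first: none of the subtracted shapes is present at this height, so the 24.5×22.5 cube is unchanged — 1 connected region; the cylinder at (-1, 6.5) does not reach this height (z outside [2.5, 15.5]); Merging all regions: only the result so far is present, so the union is just that shape — 1 connected region. Overall, the cross-section is a single solid region. The nearest boundary edge runs (24.50, 0.00)→(24.50, 22.50); distance from the point to it = 5.80 mm. The point is inside the cross-section and 5.80 mm from the nearest boundary — more than the 0.8 mm shell width (2 × 0.4), so it's in the infill interior.

infill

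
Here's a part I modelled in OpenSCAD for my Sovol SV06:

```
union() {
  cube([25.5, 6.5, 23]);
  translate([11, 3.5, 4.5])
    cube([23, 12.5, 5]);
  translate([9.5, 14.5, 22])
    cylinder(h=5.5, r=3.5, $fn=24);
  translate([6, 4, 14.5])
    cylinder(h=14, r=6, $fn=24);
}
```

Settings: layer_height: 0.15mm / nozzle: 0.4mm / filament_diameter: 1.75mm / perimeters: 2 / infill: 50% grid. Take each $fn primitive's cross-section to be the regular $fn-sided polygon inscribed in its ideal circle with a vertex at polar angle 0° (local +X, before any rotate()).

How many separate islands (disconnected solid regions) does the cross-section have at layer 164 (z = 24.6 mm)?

2

At z = 24.6 mm: the cube is not intersected at this z (z outside [0, 23]); the cube at (11, 3.5) does not reach this height (z outside [4.5, 9.5]); the r=3.5 cylinder at (9.5, 14.5) contributes a regular 24-gon of circumradius 3.5; the r=6 cylinder at (6, 4) gives a regular 24-gon of circumradius 6 (constant along its height); Combining (union): the 2 present regions are separate (no shared area or edge), so areas and boundary lengths simply add and each stays a separate island — 2 connected regions. Overall, the cross-section has 2 separate islands. Island count = 2.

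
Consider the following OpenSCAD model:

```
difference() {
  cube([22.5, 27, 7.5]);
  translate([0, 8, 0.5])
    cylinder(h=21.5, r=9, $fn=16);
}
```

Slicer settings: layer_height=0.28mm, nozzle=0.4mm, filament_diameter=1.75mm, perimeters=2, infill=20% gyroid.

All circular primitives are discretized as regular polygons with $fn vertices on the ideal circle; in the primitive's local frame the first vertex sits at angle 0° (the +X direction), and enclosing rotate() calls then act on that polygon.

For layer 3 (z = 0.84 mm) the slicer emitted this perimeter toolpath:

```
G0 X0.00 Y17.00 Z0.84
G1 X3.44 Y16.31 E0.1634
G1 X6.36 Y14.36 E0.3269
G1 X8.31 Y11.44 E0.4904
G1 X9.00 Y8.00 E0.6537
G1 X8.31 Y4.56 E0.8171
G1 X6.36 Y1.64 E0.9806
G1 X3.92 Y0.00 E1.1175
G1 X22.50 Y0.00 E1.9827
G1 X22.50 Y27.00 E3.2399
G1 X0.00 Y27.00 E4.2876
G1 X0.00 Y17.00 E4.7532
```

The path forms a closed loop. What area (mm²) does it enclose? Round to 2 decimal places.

Apply the shoelace formula to the sequence of (X, Y) vertices; enclosed area = 485.95 mm².

485.95 mm²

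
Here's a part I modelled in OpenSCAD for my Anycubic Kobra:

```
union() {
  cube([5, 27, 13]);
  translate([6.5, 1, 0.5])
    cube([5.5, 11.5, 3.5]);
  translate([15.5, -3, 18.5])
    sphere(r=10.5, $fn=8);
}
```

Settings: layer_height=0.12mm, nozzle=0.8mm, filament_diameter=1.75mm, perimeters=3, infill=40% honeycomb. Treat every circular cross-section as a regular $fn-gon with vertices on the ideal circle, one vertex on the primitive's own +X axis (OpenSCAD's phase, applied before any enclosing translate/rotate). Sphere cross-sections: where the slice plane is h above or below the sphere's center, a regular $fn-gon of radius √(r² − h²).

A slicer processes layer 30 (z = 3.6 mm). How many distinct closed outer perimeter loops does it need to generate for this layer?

2

At z = 3.6 mm: the cube (footprint 5×27) is included at this height; the 5.5×11.5 cube at (6.5, 1) contributes its full rectangle; the sphere at (15.5, -3) does not reach this height (|z−center|=14.900 > r=10.5); Merging all regions: the 2 present regions are separate (no shared area or edge), so areas and boundary lengths simply add and each stays a separate island — 2 connected regions. The result has 2 disconnected regions.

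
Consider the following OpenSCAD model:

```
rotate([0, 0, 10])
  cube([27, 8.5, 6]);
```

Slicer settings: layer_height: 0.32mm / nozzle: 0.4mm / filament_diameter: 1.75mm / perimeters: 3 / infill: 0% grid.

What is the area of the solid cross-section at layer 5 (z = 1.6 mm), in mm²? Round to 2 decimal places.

229.50 mm²

At z = 1.6 mm: the cube (footprint 27×8.5) is included at this height (area 229.50 mm²); (rotated 10° about Z; rotation is an isometry so areas/perimeters/island counts are preserved). Overall, the cross-section is a single solid region. Net area = 229.50 mm².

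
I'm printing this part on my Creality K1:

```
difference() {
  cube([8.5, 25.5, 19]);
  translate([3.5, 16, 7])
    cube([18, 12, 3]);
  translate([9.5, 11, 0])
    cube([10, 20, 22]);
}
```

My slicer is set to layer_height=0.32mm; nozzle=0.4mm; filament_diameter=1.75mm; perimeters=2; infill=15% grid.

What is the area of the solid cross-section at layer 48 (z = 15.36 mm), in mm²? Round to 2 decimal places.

216.75 mm²

At z = 15.36 mm: the cube (footprint 8.5×25.5) is included at this height (area 216.75 mm²); the cube at (3.5, 16) is not intersected at this z (z outside [7, 10]); the cube at (9.5, 11) is present — its section is the full 10×20 rectangle (area 200.00 mm²); After the difference (first − rest): starting from the 8.5×25.5 cube (216.75 mm²), the 10×20 cube at (9.5, 11) misses the remaining region (no effect) — area = 216.75 mm². Overall, the cross-section is a single solid region. Net area = 216.75 mm².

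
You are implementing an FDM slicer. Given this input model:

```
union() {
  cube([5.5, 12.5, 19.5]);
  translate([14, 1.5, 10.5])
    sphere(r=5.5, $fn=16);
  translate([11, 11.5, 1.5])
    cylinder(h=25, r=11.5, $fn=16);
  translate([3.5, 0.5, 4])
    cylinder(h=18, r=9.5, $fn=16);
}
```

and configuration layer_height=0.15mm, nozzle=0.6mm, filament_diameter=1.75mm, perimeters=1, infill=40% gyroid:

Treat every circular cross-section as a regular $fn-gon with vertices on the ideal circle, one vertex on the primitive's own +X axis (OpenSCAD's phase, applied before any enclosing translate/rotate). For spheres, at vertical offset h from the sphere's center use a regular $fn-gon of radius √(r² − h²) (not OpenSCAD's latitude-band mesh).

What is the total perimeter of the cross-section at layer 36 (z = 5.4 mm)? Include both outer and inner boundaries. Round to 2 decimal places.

95.25 mm

At z = 5.4 mm: the cube is present — its section is the full 5.5×12.5 rectangle (perimeter 36.00 mm); the r=5.5 sphere at (14, 1.5) contributes a regular 16-gon of circumradius √(5.5²−5.1²) = 2.059 (perimeter = 2·16·2.059·sin(180°/16) = 12.85 mm); the r=11.5 cylinder at (11, 11.5) contributes a regular 16-gon of circumradius 11.5 (perimeter = 2·16·11.500·sin(180°/16) = 71.79 mm); the r=9.5 cylinder at (3.5, 0.5) contributes a regular 16-gon of circumradius 9.5 (perimeter = 2·16·9.500·sin(180°/16) = 59.31 mm); Merging all regions: the regions partially overlap (shared area 160.13 mm²), so the edge portions inside another operand are dropped and the merged outline is re-measured after clipping — boundary = 95.25 mm. Overall, the cross-section is a single solid region. Total boundary length (outer) = 95.25 mm.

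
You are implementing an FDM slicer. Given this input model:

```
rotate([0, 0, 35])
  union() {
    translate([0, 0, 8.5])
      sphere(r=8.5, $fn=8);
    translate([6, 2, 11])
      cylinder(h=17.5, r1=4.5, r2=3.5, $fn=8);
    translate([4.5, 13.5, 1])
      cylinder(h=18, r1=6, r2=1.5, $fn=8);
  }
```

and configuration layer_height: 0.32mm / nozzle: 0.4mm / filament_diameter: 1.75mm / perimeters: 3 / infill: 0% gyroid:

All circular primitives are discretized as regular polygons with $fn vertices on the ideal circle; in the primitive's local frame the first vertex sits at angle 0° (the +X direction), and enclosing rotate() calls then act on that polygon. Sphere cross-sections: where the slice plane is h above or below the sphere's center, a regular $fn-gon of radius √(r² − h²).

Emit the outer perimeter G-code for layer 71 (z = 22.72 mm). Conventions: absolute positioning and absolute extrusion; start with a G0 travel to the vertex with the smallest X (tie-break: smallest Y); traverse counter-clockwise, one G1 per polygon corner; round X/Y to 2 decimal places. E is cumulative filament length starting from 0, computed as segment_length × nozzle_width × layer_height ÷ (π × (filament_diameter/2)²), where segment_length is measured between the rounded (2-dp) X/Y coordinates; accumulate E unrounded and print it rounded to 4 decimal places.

At z = 22.72 mm: the sphere is not intersected at this z (|z−center|=14.220 > r=8.5); the cone at (6, 2) contributes a regular 8-gon of circumradius 3.830 (interpolated between r1=4.5 and r2=3.5 at t=0.670); the cone at (4.5, 13.5) is not intersected at this z (z outside [1, 19]); Taking the union: only the cone at (6, 2) is present, so the union is just that shape — 1 connected region; (rotated 35° about Z; rotation is an isometry so areas/perimeters/island counts are preserved). The outline is a single polygon with 8 vertices. Extrusion per mm of travel: 0.4 × 0.32 / (π × 0.875²) = 0.053216. Accumulating E over each segment gives final E = 1.2481.

G0 X0.00 Y5.74 Z22.72
G1 X0.63 Y2.88 E0.1558
G1 X3.10 Y1.31 E0.3116
G1 X5.96 Y1.94 E0.4674
G1 X7.54 Y4.41 E0.6235
G1 X6.91 Y7.28 E0.7798
G1 X4.43 Y8.85 E0.9360
G1 X1.57 Y8.22 E1.0919
G1 X0.00 Y5.74 E1.2481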